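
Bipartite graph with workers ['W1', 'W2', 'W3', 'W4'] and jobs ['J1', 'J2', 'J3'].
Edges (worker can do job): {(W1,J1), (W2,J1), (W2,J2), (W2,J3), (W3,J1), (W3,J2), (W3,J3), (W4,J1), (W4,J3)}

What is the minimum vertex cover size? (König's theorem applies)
Minimum vertex cover size = 3

By König's theorem: in bipartite graphs,
min vertex cover = max matching = 3

Maximum matching has size 3, so minimum vertex cover also has size 3.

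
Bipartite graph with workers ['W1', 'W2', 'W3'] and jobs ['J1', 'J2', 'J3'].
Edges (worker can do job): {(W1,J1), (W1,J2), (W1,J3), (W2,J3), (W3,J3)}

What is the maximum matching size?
Maximum matching size = 2

Maximum matching: {(W1,J2), (W3,J3)}
Size: 2

This assigns 2 workers to 2 distinct jobs.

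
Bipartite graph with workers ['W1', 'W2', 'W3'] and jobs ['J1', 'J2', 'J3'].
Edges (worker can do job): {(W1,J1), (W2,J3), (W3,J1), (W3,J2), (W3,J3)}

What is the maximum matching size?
Maximum matching size = 3

Maximum matching: {(W1,J1), (W2,J3), (W3,J2)}
Size: 3

This assigns 3 workers to 3 distinct jobs.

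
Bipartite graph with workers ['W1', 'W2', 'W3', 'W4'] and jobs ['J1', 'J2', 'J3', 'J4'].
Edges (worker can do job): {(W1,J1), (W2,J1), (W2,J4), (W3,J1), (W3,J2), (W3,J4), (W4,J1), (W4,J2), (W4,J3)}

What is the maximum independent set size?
Maximum independent set = 4

By König's theorem:
- Min vertex cover = Max matching = 4
- Max independent set = Total vertices - Min vertex cover
- Max independent set = 8 - 4 = 4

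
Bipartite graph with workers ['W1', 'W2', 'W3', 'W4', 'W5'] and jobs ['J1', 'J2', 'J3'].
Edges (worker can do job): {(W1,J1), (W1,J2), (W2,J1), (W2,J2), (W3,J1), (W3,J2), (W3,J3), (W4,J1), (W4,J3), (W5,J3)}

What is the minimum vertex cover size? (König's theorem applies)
Minimum vertex cover size = 3

By König's theorem: in bipartite graphs,
min vertex cover = max matching = 3

Maximum matching has size 3, so minimum vertex cover also has size 3.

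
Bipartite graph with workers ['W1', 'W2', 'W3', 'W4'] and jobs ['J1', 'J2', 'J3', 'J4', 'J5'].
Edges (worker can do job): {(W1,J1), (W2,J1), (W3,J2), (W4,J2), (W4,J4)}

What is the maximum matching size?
Maximum matching size = 3

Maximum matching: {(W1,J1), (W3,J2), (W4,J4)}
Size: 3

This assigns 3 workers to 3 distinct jobs.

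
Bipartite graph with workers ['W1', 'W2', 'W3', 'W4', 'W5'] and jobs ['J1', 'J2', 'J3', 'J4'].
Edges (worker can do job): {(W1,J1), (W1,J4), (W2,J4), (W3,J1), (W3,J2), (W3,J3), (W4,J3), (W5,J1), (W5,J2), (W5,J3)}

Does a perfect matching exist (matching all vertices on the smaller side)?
Yes, perfect matching exists (size 4)

Perfect matching: {(W1,J4), (W3,J1), (W4,J3), (W5,J2)}
All 4 vertices on the smaller side are matched.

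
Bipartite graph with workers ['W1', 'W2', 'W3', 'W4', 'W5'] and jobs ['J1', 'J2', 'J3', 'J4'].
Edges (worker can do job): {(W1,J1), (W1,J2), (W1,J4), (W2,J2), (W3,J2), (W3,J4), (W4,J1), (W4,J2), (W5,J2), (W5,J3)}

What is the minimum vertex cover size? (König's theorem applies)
Minimum vertex cover size = 4

By König's theorem: in bipartite graphs,
min vertex cover = max matching = 4

Maximum matching has size 4, so minimum vertex cover also has size 4.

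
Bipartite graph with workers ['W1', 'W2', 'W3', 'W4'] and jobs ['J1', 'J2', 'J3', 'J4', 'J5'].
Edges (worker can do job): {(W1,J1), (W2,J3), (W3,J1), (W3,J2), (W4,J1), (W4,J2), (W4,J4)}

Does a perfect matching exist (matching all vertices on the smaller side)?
Yes, perfect matching exists (size 4)

Perfect matching: {(W1,J1), (W2,J3), (W3,J2), (W4,J4)}
All 4 vertices on the smaller side are matched.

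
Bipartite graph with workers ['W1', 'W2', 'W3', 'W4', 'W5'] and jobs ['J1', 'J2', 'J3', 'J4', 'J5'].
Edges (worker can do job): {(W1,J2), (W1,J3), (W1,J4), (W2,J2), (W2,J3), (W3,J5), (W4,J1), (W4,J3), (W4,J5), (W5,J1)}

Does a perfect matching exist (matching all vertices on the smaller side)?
Yes, perfect matching exists (size 5)

Perfect matching: {(W1,J4), (W2,J2), (W3,J5), (W4,J3), (W5,J1)}
All 5 vertices on the smaller side are matched.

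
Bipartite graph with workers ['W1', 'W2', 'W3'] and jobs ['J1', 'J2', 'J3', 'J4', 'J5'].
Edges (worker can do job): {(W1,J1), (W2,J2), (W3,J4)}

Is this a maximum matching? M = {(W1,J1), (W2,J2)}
No, size 2 is not maximum

Proposed matching has size 2.
Maximum matching size for this graph: 3.

This is NOT maximum - can be improved to size 3.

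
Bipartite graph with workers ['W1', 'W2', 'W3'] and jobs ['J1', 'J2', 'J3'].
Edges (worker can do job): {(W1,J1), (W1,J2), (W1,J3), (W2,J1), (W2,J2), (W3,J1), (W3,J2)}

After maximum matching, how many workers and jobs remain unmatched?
Unmatched: 0 workers, 0 jobs

Maximum matching size: 3
Workers: 3 total, 3 matched, 0 unmatched
Jobs: 3 total, 3 matched, 0 unmatched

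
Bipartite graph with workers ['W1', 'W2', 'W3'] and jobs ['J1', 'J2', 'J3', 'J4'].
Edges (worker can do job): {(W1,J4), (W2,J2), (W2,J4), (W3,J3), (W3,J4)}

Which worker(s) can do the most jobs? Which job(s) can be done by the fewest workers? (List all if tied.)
Most versatile: W2, W3 (2 jobs); Least covered: J1 (0 workers)

Worker degrees (jobs they can do): W1:1, W2:2, W3:2
Job degrees (workers who can do it): J1:0, J2:1, J3:1, J4:3

Maximum worker degree is 2, achieved by: W2, W3
Minimum job degree is 0, achieved by: J1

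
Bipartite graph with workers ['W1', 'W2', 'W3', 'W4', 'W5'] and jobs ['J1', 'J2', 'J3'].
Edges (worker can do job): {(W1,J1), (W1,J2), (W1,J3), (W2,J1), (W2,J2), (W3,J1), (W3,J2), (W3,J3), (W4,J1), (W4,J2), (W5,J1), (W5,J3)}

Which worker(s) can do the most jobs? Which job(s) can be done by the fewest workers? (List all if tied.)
Most versatile: W1, W3 (3 jobs); Least covered: J3 (3 workers)

Worker degrees (jobs they can do): W1:3, W2:2, W3:3, W4:2, W5:2
Job degrees (workers who can do it): J1:5, J2:4, J3:3

Maximum worker degree is 3, achieved by: W1, W3
Minimum job degree is 3, achieved by: J3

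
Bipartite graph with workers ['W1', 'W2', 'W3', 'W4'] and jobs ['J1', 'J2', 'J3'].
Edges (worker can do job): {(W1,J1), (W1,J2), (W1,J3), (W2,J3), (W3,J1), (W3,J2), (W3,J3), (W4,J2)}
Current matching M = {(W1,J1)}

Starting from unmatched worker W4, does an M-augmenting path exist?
Yes: W4 → J2

An M-augmenting path alternates non-matching / matching edges, starting and ending at unmatched vertices.
Path: W4 → J2
(J2 is unmatched in M, so the path is augmenting.)
Flipping edges along this path would increase |M| from 1 to 2.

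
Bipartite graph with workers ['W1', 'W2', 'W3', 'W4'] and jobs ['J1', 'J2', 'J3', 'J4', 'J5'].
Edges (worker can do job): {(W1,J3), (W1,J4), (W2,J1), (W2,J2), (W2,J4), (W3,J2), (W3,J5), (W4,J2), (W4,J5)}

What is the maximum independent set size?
Maximum independent set = 5

By König's theorem:
- Min vertex cover = Max matching = 4
- Max independent set = Total vertices - Min vertex cover
- Max independent set = 9 - 4 = 5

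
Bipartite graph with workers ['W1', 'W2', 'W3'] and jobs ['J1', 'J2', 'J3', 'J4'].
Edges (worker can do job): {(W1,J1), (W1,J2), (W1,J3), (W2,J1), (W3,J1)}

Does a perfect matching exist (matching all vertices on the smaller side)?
No, maximum matching has size 2 < 3

Maximum matching has size 2, need 3 for perfect matching.
Unmatched workers: ['W2']
Unmatched jobs: ['J3', 'J4']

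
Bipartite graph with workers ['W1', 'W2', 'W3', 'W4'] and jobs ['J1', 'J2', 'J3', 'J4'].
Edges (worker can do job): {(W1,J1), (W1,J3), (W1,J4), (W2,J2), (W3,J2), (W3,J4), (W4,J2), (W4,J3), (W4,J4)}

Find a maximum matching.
Matching: {(W1,J1), (W2,J2), (W3,J4), (W4,J3)}

Maximum matching (size 4):
  W1 → J1
  W2 → J2
  W3 → J4
  W4 → J3

Each worker is assigned to at most one job, and each job to at most one worker.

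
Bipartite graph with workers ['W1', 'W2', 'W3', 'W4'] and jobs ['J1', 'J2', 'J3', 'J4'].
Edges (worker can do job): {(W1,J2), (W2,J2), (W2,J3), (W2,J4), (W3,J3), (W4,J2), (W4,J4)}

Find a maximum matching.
Matching: {(W1,J2), (W3,J3), (W4,J4)}

Maximum matching (size 3):
  W1 → J2
  W3 → J3
  W4 → J4

Each worker is assigned to at most one job, and each job to at most one worker.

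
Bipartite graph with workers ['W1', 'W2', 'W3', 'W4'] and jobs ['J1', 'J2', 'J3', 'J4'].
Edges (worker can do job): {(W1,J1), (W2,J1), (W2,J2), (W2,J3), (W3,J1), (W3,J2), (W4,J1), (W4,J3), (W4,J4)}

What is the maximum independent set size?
Maximum independent set = 4

By König's theorem:
- Min vertex cover = Max matching = 4
- Max independent set = Total vertices - Min vertex cover
- Max independent set = 8 - 4 = 4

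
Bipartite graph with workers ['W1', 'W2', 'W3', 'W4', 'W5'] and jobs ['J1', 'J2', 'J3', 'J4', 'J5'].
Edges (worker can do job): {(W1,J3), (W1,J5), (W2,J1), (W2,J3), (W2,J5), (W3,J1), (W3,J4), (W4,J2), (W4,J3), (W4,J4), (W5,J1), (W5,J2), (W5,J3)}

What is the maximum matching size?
Maximum matching size = 5

Maximum matching: {(W1,J5), (W2,J1), (W3,J4), (W4,J2), (W5,J3)}
Size: 5

This assigns 5 workers to 5 distinct jobs.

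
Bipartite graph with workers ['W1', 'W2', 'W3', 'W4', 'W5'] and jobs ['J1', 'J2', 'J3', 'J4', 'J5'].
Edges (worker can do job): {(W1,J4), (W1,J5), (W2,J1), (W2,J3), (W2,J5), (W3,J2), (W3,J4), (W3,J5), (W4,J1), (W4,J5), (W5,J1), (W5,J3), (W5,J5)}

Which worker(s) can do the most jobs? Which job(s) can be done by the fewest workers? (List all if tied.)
Most versatile: W2, W3, W5 (3 jobs); Least covered: J2 (1 workers)

Worker degrees (jobs they can do): W1:2, W2:3, W3:3, W4:2, W5:3
Job degrees (workers who can do it): J1:3, J2:1, J3:2, J4:2, J5:5

Maximum worker degree is 3, achieved by: W2, W3, W5
Minimum job degree is 1, achieved by: J2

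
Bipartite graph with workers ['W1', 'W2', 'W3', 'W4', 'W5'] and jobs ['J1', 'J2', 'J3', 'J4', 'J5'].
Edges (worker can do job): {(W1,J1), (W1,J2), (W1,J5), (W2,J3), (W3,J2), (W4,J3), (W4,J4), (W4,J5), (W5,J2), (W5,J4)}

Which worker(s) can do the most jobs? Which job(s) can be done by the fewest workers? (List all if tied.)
Most versatile: W1, W4 (3 jobs); Least covered: J1 (1 workers)

Worker degrees (jobs they can do): W1:3, W2:1, W3:1, W4:3, W5:2
Job degrees (workers who can do it): J1:1, J2:3, J3:2, J4:2, J5:2

Maximum worker degree is 3, achieved by: W1, W4
Minimum job degree is 1, achieved by: J1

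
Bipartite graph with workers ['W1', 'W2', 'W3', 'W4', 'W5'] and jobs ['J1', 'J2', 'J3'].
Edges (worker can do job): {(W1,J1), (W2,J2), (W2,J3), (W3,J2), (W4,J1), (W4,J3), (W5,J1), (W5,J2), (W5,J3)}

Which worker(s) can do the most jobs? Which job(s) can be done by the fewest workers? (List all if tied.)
Most versatile: W5 (3 jobs); Least covered: J1, J2, J3 (3 workers)

Worker degrees (jobs they can do): W1:1, W2:2, W3:1, W4:2, W5:3
Job degrees (workers who can do it): J1:3, J2:3, J3:3

Maximum worker degree is 3, achieved by: W5
Minimum job degree is 3, achieved by: J1, J2, J3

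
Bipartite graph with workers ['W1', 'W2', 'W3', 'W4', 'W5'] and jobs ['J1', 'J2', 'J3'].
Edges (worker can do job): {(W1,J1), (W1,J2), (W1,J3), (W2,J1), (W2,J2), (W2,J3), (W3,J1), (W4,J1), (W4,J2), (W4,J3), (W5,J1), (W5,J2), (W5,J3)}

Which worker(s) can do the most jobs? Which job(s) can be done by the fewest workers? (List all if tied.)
Most versatile: W1, W2, W4, W5 (3 jobs); Least covered: J2, J3 (4 workers)

Worker degrees (jobs they can do): W1:3, W2:3, W3:1, W4:3, W5:3
Job degrees (workers who can do it): J1:5, J2:4, J3:4

Maximum worker degree is 3, achieved by: W1, W2, W4, W5
Minimum job degree is 4, achieved by: J2, J3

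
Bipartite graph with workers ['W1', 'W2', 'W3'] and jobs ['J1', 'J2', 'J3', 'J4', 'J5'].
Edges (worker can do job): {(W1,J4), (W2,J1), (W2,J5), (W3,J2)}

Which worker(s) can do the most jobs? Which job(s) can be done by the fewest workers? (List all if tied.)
Most versatile: W2 (2 jobs); Least covered: J3 (0 workers)

Worker degrees (jobs they can do): W1:1, W2:2, W3:1
Job degrees (workers who can do it): J1:1, J2:1, J3:0, J4:1, J5:1

Maximum worker degree is 2, achieved by: W2
Minimum job degree is 0, achieved by: J3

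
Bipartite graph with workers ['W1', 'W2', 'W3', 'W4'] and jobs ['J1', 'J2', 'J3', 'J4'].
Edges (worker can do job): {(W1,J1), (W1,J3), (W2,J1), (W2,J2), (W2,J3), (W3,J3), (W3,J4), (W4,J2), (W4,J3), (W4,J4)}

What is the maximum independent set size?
Maximum independent set = 4

By König's theorem:
- Min vertex cover = Max matching = 4
- Max independent set = Total vertices - Min vertex cover
- Max independent set = 8 - 4 = 4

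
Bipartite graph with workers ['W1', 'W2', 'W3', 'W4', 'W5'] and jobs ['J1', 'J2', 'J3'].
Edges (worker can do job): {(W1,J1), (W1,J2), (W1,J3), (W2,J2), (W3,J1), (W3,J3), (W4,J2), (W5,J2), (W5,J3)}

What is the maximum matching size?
Maximum matching size = 3

Maximum matching: {(W1,J3), (W3,J1), (W5,J2)}
Size: 3

This assigns 3 workers to 3 distinct jobs.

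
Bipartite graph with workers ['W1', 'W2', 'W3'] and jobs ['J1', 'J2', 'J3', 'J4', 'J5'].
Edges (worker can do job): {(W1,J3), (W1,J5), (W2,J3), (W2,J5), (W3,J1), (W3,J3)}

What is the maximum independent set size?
Maximum independent set = 5

By König's theorem:
- Min vertex cover = Max matching = 3
- Max independent set = Total vertices - Min vertex cover
- Max independent set = 8 - 3 = 5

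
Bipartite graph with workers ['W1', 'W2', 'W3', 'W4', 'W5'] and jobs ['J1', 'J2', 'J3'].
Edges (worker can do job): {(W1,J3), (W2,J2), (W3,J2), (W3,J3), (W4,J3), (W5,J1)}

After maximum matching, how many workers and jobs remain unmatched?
Unmatched: 2 workers, 0 jobs

Maximum matching size: 3
Workers: 5 total, 3 matched, 2 unmatched
Jobs: 3 total, 3 matched, 0 unmatched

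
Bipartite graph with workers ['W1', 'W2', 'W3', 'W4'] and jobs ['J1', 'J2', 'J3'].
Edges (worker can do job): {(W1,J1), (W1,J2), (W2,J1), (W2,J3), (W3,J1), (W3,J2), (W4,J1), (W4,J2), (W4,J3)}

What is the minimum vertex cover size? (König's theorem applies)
Minimum vertex cover size = 3

By König's theorem: in bipartite graphs,
min vertex cover = max matching = 3

Maximum matching has size 3, so minimum vertex cover also has size 3.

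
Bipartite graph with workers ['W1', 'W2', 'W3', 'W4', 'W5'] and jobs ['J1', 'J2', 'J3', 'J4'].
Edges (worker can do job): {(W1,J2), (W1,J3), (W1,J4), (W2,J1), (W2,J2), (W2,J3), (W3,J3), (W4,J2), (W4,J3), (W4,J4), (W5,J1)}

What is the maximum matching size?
Maximum matching size = 4

Maximum matching: {(W1,J2), (W3,J3), (W4,J4), (W5,J1)}
Size: 4

This assigns 4 workers to 4 distinct jobs.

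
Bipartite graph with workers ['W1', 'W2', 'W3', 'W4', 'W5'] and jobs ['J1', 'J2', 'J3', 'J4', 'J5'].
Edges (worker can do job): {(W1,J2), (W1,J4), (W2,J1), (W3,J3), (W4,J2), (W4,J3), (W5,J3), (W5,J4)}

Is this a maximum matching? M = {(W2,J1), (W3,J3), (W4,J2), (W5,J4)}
Yes, size 4 is maximum

Proposed matching has size 4.
Maximum matching size for this graph: 4.

This is a maximum matching.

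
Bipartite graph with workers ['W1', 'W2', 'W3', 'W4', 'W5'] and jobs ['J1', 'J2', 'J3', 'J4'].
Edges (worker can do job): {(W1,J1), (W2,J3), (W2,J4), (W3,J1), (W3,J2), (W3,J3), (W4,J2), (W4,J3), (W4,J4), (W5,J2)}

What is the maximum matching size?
Maximum matching size = 4

Maximum matching: {(W2,J4), (W3,J1), (W4,J3), (W5,J2)}
Size: 4

This assigns 4 workers to 4 distinct jobs.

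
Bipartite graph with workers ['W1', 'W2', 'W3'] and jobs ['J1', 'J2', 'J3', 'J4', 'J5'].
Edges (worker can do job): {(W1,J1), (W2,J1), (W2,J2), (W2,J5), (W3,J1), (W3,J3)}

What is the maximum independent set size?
Maximum independent set = 5

By König's theorem:
- Min vertex cover = Max matching = 3
- Max independent set = Total vertices - Min vertex cover
- Max independent set = 8 - 3 = 5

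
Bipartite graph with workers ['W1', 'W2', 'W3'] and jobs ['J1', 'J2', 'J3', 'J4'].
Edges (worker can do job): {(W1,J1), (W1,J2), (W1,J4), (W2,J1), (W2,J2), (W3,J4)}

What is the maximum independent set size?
Maximum independent set = 4

By König's theorem:
- Min vertex cover = Max matching = 3
- Max independent set = Total vertices - Min vertex cover
- Max independent set = 7 - 3 = 4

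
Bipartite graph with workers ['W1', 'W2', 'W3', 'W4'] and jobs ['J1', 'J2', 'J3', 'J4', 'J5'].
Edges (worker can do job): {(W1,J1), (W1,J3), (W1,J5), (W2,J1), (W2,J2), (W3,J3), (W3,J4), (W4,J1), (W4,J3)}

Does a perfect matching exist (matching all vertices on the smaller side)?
Yes, perfect matching exists (size 4)

Perfect matching: {(W1,J5), (W2,J2), (W3,J4), (W4,J1)}
All 4 vertices on the smaller side are matched.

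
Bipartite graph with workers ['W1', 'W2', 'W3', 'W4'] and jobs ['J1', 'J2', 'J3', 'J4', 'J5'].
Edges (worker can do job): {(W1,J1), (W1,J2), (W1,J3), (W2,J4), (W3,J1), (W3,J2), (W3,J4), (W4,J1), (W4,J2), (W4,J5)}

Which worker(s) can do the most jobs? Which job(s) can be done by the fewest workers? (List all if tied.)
Most versatile: W1, W3, W4 (3 jobs); Least covered: J3, J5 (1 workers)

Worker degrees (jobs they can do): W1:3, W2:1, W3:3, W4:3
Job degrees (workers who can do it): J1:3, J2:3, J3:1, J4:2, J5:1

Maximum worker degree is 3, achieved by: W1, W3, W4
Minimum job degree is 1, achieved by: J3, J5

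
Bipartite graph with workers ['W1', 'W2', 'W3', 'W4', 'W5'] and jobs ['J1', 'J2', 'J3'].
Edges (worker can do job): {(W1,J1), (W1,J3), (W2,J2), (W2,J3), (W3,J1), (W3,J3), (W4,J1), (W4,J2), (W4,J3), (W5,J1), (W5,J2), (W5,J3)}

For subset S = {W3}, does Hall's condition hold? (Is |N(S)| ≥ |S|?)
Yes: |N(S)| = 2, |S| = 1

Subset S = {W3}
Neighbors N(S) = {J1, J3}

|N(S)| = 2, |S| = 1
Hall's condition: |N(S)| ≥ |S| is satisfied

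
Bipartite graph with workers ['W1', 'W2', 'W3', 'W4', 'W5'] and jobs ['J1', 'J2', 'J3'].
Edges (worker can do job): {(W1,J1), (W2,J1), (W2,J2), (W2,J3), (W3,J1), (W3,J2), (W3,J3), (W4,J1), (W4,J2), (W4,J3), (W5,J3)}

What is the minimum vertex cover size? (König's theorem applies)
Minimum vertex cover size = 3

By König's theorem: in bipartite graphs,
min vertex cover = max matching = 3

Maximum matching has size 3, so minimum vertex cover also has size 3.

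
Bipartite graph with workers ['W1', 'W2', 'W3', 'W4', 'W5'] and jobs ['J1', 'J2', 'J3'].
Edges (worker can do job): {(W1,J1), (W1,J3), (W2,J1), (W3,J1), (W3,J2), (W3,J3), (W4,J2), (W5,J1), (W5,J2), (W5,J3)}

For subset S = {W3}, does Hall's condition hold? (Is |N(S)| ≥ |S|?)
Yes: |N(S)| = 3, |S| = 1

Subset S = {W3}
Neighbors N(S) = {J1, J2, J3}

|N(S)| = 3, |S| = 1
Hall's condition: |N(S)| ≥ |S| is satisfied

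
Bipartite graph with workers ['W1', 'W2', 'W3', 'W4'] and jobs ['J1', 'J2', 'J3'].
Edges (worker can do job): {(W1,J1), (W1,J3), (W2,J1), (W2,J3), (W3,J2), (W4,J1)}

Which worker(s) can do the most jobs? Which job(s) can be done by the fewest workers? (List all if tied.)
Most versatile: W1, W2 (2 jobs); Least covered: J2 (1 workers)

Worker degrees (jobs they can do): W1:2, W2:2, W3:1, W4:1
Job degrees (workers who can do it): J1:3, J2:1, J3:2

Maximum worker degree is 2, achieved by: W1, W2
Minimum job degree is 1, achieved by: J2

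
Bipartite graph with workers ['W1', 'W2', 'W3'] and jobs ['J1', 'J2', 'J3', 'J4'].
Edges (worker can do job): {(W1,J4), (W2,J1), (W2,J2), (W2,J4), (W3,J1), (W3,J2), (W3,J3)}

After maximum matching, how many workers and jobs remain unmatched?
Unmatched: 0 workers, 1 jobs

Maximum matching size: 3
Workers: 3 total, 3 matched, 0 unmatched
Jobs: 4 total, 3 matched, 1 unmatched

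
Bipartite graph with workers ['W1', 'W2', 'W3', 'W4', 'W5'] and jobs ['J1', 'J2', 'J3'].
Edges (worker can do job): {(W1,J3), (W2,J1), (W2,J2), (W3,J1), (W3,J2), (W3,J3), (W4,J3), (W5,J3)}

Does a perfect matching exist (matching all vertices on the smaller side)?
Yes, perfect matching exists (size 3)

Perfect matching: {(W2,J1), (W3,J2), (W5,J3)}
All 3 vertices on the smaller side are matched.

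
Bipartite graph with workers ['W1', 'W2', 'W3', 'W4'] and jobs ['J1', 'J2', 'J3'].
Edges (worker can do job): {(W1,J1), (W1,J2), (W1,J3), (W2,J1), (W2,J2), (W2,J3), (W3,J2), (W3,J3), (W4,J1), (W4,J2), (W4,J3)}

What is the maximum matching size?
Maximum matching size = 3

Maximum matching: {(W1,J3), (W3,J2), (W4,J1)}
Size: 3

This assigns 3 workers to 3 distinct jobs.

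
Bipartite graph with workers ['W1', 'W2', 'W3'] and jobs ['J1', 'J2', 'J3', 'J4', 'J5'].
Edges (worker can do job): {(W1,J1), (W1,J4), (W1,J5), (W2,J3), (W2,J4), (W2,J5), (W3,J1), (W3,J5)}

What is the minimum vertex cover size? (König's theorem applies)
Minimum vertex cover size = 3

By König's theorem: in bipartite graphs,
min vertex cover = max matching = 3

Maximum matching has size 3, so minimum vertex cover also has size 3.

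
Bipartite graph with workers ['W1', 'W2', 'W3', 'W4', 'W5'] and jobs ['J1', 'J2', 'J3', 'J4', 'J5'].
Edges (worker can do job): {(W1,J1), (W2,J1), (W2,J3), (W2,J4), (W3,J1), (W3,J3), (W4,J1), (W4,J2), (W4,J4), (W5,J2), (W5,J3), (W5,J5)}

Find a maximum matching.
Matching: {(W1,J1), (W2,J4), (W3,J3), (W4,J2), (W5,J5)}

Maximum matching (size 5):
  W1 → J1
  W2 → J4
  W3 → J3
  W4 → J2
  W5 → J5

Each worker is assigned to at most one job, and each job to at most one worker.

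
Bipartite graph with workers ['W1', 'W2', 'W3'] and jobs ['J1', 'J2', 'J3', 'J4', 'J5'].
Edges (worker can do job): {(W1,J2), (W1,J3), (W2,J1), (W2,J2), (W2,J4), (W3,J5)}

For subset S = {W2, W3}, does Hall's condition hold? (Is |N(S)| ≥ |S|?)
Yes: |N(S)| = 4, |S| = 2

Subset S = {W2, W3}
Neighbors N(S) = {J1, J2, J4, J5}

|N(S)| = 4, |S| = 2
Hall's condition: |N(S)| ≥ |S| is satisfied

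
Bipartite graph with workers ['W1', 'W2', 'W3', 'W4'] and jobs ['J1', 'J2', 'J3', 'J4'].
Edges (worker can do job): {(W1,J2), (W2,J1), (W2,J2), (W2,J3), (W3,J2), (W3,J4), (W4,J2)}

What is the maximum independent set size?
Maximum independent set = 5

By König's theorem:
- Min vertex cover = Max matching = 3
- Max independent set = Total vertices - Min vertex cover
- Max independent set = 8 - 3 = 5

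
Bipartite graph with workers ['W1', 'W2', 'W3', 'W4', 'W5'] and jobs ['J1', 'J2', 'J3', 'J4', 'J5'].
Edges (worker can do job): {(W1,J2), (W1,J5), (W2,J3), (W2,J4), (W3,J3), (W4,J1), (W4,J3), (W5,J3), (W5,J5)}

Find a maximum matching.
Matching: {(W1,J2), (W2,J4), (W3,J3), (W4,J1), (W5,J5)}

Maximum matching (size 5):
  W1 → J2
  W2 → J4
  W3 → J3
  W4 → J1
  W5 → J5

Each worker is assigned to at most one job, and each job to at most one worker.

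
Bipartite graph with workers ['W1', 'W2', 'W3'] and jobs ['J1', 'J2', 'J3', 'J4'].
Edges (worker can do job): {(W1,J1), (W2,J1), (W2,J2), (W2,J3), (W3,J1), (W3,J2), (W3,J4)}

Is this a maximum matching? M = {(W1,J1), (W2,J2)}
No, size 2 is not maximum

Proposed matching has size 2.
Maximum matching size for this graph: 3.

This is NOT maximum - can be improved to size 3.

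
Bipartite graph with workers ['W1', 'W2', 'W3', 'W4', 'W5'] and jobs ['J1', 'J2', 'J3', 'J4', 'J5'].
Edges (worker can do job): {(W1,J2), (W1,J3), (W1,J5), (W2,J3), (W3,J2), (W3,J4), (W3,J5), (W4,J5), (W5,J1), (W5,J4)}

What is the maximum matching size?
Maximum matching size = 5

Maximum matching: {(W1,J2), (W2,J3), (W3,J4), (W4,J5), (W5,J1)}
Size: 5

This assigns 5 workers to 5 distinct jobs.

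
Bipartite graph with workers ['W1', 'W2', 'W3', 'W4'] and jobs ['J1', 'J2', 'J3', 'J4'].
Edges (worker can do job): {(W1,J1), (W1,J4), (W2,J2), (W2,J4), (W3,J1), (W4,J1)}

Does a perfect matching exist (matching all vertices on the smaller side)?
No, maximum matching has size 3 < 4

Maximum matching has size 3, need 4 for perfect matching.
Unmatched workers: ['W3']
Unmatched jobs: ['J3']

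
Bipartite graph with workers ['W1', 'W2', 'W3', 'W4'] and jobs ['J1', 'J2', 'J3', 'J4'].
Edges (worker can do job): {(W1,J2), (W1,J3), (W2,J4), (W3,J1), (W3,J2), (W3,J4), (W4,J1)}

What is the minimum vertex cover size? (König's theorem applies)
Minimum vertex cover size = 4

By König's theorem: in bipartite graphs,
min vertex cover = max matching = 4

Maximum matching has size 4, so minimum vertex cover also has size 4.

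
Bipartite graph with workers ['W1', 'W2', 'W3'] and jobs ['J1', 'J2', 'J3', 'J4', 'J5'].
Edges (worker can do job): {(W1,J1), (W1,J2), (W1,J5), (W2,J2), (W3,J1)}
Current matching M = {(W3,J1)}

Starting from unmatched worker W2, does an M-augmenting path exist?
Yes: W2 → J2

An M-augmenting path alternates non-matching / matching edges, starting and ending at unmatched vertices.
Path: W2 → J2
(J2 is unmatched in M, so the path is augmenting.)
Flipping edges along this path would increase |M| from 1 to 2.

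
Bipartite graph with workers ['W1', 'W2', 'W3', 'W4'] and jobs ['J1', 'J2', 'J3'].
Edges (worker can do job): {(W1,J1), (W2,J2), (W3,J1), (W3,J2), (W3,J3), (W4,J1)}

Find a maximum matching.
Matching: {(W2,J2), (W3,J3), (W4,J1)}

Maximum matching (size 3):
  W2 → J2
  W3 → J3
  W4 → J1

Each worker is assigned to at most one job, and each job to at most one worker.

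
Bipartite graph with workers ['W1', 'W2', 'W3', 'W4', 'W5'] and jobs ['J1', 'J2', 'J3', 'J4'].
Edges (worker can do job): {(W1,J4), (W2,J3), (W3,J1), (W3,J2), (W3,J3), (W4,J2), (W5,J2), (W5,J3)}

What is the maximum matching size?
Maximum matching size = 4

Maximum matching: {(W1,J4), (W2,J3), (W3,J1), (W5,J2)}
Size: 4

This assigns 4 workers to 4 distinct jobs.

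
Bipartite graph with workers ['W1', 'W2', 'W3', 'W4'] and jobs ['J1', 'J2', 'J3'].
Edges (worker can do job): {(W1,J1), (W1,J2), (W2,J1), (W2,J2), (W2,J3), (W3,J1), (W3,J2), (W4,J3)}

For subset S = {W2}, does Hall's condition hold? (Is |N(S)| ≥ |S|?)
Yes: |N(S)| = 3, |S| = 1

Subset S = {W2}
Neighbors N(S) = {J1, J2, J3}

|N(S)| = 3, |S| = 1
Hall's condition: |N(S)| ≥ |S| is satisfied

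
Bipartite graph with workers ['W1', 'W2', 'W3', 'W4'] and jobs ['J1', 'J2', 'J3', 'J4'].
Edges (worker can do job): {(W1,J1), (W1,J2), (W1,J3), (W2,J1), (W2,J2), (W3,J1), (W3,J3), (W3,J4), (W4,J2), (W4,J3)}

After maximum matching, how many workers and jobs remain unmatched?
Unmatched: 0 workers, 0 jobs

Maximum matching size: 4
Workers: 4 total, 4 matched, 0 unmatched
Jobs: 4 total, 4 matched, 0 unmatched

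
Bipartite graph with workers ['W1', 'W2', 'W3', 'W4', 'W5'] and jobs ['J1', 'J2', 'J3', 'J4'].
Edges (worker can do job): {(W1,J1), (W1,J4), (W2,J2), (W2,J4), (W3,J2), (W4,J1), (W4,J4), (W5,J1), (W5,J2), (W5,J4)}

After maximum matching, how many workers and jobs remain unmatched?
Unmatched: 2 workers, 1 jobs

Maximum matching size: 3
Workers: 5 total, 3 matched, 2 unmatched
Jobs: 4 total, 3 matched, 1 unmatched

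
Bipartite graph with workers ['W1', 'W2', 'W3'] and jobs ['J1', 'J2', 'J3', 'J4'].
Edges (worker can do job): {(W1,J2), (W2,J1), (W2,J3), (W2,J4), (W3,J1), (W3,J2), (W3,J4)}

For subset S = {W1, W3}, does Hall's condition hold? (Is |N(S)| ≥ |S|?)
Yes: |N(S)| = 3, |S| = 2

Subset S = {W1, W3}
Neighbors N(S) = {J1, J2, J4}

|N(S)| = 3, |S| = 2
Hall's condition: |N(S)| ≥ |S| is satisfied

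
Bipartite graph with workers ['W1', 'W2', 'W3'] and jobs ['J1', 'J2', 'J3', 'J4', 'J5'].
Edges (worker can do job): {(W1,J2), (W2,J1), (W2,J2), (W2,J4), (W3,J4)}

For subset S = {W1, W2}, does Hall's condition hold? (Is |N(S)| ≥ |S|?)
Yes: |N(S)| = 3, |S| = 2

Subset S = {W1, W2}
Neighbors N(S) = {J1, J2, J4}

|N(S)| = 3, |S| = 2
Hall's condition: |N(S)| ≥ |S| is satisfied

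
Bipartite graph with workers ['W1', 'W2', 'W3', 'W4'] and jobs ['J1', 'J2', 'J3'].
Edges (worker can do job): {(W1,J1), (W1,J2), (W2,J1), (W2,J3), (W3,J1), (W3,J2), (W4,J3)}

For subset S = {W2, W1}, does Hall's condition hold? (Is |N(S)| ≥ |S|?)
Yes: |N(S)| = 3, |S| = 2

Subset S = {W2, W1}
Neighbors N(S) = {J1, J2, J3}

|N(S)| = 3, |S| = 2
Hall's condition: |N(S)| ≥ |S| is satisfied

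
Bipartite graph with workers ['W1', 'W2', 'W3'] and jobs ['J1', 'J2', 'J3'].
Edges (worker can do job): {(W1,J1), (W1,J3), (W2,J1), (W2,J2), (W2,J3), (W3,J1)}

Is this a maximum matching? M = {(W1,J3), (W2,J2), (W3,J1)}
Yes, size 3 is maximum

Proposed matching has size 3.
Maximum matching size for this graph: 3.

This is a maximum matching.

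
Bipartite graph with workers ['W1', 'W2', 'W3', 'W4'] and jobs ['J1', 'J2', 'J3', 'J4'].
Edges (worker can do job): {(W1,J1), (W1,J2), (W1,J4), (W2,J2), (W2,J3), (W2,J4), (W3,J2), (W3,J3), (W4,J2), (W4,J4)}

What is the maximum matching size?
Maximum matching size = 4

Maximum matching: {(W1,J1), (W2,J4), (W3,J3), (W4,J2)}
Size: 4

This assigns 4 workers to 4 distinct jobs.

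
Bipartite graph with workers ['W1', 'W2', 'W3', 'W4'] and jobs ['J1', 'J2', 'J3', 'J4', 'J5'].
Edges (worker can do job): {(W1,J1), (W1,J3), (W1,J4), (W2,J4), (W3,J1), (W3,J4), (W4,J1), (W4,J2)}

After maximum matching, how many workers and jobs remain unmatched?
Unmatched: 0 workers, 1 jobs

Maximum matching size: 4
Workers: 4 total, 4 matched, 0 unmatched
Jobs: 5 total, 4 matched, 1 unmatched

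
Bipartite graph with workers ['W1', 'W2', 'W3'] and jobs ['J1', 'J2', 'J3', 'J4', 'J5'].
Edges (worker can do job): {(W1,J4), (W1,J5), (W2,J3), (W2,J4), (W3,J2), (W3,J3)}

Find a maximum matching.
Matching: {(W1,J5), (W2,J4), (W3,J2)}

Maximum matching (size 3):
  W1 → J5
  W2 → J4
  W3 → J2

Each worker is assigned to at most one job, and each job to at most one worker.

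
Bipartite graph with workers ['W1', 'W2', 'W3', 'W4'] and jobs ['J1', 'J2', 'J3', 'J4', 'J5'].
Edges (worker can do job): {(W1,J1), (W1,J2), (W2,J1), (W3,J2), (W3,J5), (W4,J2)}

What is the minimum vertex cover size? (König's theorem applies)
Minimum vertex cover size = 3

By König's theorem: in bipartite graphs,
min vertex cover = max matching = 3

Maximum matching has size 3, so minimum vertex cover also has size 3.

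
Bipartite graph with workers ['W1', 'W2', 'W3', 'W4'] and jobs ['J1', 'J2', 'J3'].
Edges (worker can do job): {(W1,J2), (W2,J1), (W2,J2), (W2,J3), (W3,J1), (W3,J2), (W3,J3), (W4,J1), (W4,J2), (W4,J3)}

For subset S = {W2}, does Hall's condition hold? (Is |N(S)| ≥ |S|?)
Yes: |N(S)| = 3, |S| = 1

Subset S = {W2}
Neighbors N(S) = {J1, J2, J3}

|N(S)| = 3, |S| = 1
Hall's condition: |N(S)| ≥ |S| is satisfied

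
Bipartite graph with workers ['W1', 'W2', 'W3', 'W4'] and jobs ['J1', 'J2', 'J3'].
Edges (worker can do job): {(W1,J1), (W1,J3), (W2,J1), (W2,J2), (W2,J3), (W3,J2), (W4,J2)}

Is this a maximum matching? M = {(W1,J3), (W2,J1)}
No, size 2 is not maximum

Proposed matching has size 2.
Maximum matching size for this graph: 3.

This is NOT maximum - can be improved to size 3.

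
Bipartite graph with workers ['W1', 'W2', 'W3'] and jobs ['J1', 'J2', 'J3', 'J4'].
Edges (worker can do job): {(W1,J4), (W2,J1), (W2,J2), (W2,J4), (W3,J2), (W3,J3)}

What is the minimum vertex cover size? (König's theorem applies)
Minimum vertex cover size = 3

By König's theorem: in bipartite graphs,
min vertex cover = max matching = 3

Maximum matching has size 3, so minimum vertex cover also has size 3.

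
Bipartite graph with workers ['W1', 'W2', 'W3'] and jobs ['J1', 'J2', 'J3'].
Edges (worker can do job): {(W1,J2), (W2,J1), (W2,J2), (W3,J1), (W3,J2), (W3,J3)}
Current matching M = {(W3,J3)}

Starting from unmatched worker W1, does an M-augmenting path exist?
Yes: W1 → J2

An M-augmenting path alternates non-matching / matching edges, starting and ending at unmatched vertices.
Path: W1 → J2
(J2 is unmatched in M, so the path is augmenting.)
Flipping edges along this path would increase |M| from 1 to 2.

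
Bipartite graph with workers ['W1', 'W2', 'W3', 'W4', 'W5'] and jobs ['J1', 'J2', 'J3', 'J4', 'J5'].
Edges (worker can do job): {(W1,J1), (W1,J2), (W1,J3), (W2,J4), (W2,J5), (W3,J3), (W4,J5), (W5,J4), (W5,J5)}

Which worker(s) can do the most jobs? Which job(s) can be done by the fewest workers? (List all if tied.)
Most versatile: W1 (3 jobs); Least covered: J1, J2 (1 workers)

Worker degrees (jobs they can do): W1:3, W2:2, W3:1, W4:1, W5:2
Job degrees (workers who can do it): J1:1, J2:1, J3:2, J4:2, J5:3

Maximum worker degree is 3, achieved by: W1
Minimum job degree is 1, achieved by: J1, J2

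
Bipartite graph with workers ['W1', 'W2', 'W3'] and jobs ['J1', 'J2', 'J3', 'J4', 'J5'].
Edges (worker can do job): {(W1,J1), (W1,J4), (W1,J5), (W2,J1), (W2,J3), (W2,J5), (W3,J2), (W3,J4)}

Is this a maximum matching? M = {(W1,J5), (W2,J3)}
No, size 2 is not maximum

Proposed matching has size 2.
Maximum matching size for this graph: 3.

This is NOT maximum - can be improved to size 3.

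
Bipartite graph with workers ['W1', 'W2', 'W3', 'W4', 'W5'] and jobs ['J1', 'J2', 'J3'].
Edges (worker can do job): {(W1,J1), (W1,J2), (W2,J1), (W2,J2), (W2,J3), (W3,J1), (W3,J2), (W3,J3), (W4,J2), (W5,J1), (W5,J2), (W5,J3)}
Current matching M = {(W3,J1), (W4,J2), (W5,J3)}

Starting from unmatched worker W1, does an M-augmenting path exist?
No augmenting path from W1

Alternating search from W1 reaches jobs: {J1, J2, J3}.
Every reachable job is already matched in M, and following those matched edges back to workers exposes no further unvisited jobs.
No M-augmenting path from W1 exists.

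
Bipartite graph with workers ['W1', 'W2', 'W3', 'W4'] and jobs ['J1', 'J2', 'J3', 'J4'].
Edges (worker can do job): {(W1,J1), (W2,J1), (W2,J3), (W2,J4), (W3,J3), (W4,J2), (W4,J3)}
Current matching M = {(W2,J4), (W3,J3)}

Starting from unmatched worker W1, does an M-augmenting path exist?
Yes: W1 → J1

An M-augmenting path alternates non-matching / matching edges, starting and ending at unmatched vertices.
Path: W1 → J1
(J1 is unmatched in M, so the path is augmenting.)
Flipping edges along this path would increase |M| from 2 to 3.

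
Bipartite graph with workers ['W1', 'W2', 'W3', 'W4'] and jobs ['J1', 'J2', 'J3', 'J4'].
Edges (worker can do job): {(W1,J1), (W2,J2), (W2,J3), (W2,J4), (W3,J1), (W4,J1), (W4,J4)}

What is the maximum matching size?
Maximum matching size = 3

Maximum matching: {(W2,J2), (W3,J1), (W4,J4)}
Size: 3

This assigns 3 workers to 3 distinct jobs.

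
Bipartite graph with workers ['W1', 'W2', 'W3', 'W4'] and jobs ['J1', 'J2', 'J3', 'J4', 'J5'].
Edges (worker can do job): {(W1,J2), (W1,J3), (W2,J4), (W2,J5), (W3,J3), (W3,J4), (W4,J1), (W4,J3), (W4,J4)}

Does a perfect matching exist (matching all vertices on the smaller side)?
Yes, perfect matching exists (size 4)

Perfect matching: {(W1,J2), (W2,J5), (W3,J4), (W4,J3)}
All 4 vertices on the smaller side are matched.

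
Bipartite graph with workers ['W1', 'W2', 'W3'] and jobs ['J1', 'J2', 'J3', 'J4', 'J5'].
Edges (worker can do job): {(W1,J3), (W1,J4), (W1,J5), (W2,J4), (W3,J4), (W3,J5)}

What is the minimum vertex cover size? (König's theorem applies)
Minimum vertex cover size = 3

By König's theorem: in bipartite graphs,
min vertex cover = max matching = 3

Maximum matching has size 3, so minimum vertex cover also has size 3.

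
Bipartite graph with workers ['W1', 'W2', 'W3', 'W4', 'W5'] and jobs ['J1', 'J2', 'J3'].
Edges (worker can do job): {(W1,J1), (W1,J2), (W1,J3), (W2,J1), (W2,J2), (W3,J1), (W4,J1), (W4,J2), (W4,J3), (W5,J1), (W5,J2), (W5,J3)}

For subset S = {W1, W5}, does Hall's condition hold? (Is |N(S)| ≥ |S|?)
Yes: |N(S)| = 3, |S| = 2

Subset S = {W1, W5}
Neighbors N(S) = {J1, J2, J3}

|N(S)| = 3, |S| = 2
Hall's condition: |N(S)| ≥ |S| is satisfied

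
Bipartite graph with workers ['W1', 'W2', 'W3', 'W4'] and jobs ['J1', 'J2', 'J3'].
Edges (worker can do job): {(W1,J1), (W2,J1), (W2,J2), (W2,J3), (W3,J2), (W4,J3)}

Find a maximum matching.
Matching: {(W1,J1), (W3,J2), (W4,J3)}

Maximum matching (size 3):
  W1 → J1
  W3 → J2
  W4 → J3

Each worker is assigned to at most one job, and each job to at most one worker.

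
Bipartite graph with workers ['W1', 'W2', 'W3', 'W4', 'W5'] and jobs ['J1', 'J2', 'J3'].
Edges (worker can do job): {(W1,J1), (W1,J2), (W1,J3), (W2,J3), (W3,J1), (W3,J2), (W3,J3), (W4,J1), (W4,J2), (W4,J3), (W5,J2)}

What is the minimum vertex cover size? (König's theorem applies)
Minimum vertex cover size = 3

By König's theorem: in bipartite graphs,
min vertex cover = max matching = 3

Maximum matching has size 3, so minimum vertex cover also has size 3.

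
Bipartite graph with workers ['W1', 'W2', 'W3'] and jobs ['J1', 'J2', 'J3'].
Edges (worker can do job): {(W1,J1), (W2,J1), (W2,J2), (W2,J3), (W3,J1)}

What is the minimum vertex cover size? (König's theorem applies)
Minimum vertex cover size = 2

By König's theorem: in bipartite graphs,
min vertex cover = max matching = 2

Maximum matching has size 2, so minimum vertex cover also has size 2.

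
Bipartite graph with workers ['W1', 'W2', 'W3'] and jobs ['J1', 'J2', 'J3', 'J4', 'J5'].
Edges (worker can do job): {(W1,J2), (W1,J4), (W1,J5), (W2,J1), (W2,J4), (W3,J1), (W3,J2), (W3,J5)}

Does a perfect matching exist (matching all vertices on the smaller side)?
Yes, perfect matching exists (size 3)

Perfect matching: {(W1,J4), (W2,J1), (W3,J2)}
All 3 vertices on the smaller side are matched.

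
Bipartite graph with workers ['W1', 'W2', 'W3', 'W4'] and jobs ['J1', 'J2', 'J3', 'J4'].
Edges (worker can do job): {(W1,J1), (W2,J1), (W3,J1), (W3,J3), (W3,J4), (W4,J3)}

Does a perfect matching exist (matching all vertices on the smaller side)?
No, maximum matching has size 3 < 4

Maximum matching has size 3, need 4 for perfect matching.
Unmatched workers: ['W2']
Unmatched jobs: ['J2']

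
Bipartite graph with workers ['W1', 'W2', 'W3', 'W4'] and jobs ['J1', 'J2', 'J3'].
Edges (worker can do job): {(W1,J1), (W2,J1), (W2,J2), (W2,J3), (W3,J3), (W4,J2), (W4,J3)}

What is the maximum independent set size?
Maximum independent set = 4

By König's theorem:
- Min vertex cover = Max matching = 3
- Max independent set = Total vertices - Min vertex cover
- Max independent set = 7 - 3 = 4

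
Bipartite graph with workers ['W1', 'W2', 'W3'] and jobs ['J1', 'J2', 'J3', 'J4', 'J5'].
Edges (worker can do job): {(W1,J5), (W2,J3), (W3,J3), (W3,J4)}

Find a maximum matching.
Matching: {(W1,J5), (W2,J3), (W3,J4)}

Maximum matching (size 3):
  W1 → J5
  W2 → J3
  W3 → J4

Each worker is assigned to at most one job, and each job to at most one worker.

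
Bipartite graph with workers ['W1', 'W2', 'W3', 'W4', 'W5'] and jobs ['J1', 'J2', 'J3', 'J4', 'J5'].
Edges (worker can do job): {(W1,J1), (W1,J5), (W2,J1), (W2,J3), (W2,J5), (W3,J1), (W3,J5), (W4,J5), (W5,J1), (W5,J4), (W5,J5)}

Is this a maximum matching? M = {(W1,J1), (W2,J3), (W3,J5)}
No, size 3 is not maximum

Proposed matching has size 3.
Maximum matching size for this graph: 4.

This is NOT maximum - can be improved to size 4.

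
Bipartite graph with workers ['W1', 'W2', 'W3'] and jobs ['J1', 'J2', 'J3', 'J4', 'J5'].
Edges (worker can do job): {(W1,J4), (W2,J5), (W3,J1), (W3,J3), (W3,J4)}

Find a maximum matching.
Matching: {(W1,J4), (W2,J5), (W3,J1)}

Maximum matching (size 3):
  W1 → J4
  W2 → J5
  W3 → J1

Each worker is assigned to at most one job, and each job to at most one worker.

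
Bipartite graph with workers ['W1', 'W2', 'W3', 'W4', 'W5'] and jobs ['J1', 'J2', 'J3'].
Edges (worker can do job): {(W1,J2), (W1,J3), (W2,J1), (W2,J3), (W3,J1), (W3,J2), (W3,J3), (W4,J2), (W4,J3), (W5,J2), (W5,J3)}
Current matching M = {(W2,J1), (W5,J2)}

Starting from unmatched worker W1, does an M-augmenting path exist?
Yes: W1 → J2 → W5 → J3

An M-augmenting path alternates non-matching / matching edges, starting and ending at unmatched vertices.
Path: W1 → J2 → W5 → J3
(J3 is unmatched in M, so the path is augmenting.)
Flipping edges along this path would increase |M| from 2 to 3.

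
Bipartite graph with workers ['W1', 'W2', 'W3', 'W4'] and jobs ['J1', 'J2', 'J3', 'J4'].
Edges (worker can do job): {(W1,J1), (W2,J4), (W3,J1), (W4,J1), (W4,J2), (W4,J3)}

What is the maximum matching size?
Maximum matching size = 3

Maximum matching: {(W2,J4), (W3,J1), (W4,J2)}
Size: 3

This assigns 3 workers to 3 distinct jobs.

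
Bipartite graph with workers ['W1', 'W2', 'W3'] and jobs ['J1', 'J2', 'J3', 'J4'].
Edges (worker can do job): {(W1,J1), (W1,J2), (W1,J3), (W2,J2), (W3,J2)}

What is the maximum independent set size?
Maximum independent set = 5

By König's theorem:
- Min vertex cover = Max matching = 2
- Max independent set = Total vertices - Min vertex cover
- Max independent set = 7 - 2 = 5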